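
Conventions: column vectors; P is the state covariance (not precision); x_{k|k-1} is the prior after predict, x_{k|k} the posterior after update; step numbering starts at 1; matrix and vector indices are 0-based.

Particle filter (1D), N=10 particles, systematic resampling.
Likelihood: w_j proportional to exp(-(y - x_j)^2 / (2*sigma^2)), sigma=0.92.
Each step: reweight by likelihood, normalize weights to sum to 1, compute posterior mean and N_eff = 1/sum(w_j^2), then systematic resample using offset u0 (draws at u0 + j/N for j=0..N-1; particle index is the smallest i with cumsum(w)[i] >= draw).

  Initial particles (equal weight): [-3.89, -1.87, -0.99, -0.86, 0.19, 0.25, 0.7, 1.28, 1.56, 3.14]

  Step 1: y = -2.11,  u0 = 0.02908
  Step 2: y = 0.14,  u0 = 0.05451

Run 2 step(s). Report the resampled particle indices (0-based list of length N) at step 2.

step 1: w=[0.0737, 0.4633, 0.2284, 0.1904, 0.0211, 0.0179, 0.0045, 0.0005, 0.0002, 0.0000]  mean=-1.5305  Neff=3.2334  idx=[0, 1, 1, 1, 1, 1, 2, 2, 3, 3]
step 2: w=[0.0000, 0.0367, 0.0367, 0.0367, 0.0367, 0.0367, 0.1875, 0.1875, 0.2208, 0.2208]  mean=-1.0939  Neff=5.7281  idx=[2, 5, 6, 6, 7, 7, 8, 8, 9, 9]

resampled_idx = [2, 5, 6, 6, 7, 7, 8, 8, 9, 9]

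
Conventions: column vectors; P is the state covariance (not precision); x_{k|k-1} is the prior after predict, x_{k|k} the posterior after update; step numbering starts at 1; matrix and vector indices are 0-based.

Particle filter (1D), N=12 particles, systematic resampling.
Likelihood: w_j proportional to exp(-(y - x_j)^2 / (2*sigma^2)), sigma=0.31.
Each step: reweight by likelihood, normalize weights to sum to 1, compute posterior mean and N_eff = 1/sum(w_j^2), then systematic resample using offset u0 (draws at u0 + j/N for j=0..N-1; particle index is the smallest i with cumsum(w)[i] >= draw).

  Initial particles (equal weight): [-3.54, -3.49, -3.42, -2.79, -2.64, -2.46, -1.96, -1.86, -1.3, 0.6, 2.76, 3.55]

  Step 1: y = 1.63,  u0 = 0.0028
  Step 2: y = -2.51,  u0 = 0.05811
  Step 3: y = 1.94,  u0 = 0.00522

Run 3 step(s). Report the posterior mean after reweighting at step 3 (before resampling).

post_mean = 0.6000

step 1: w=[0.0000, 0.0000, 0.0000, 0.0000, 0.0000, 0.0000, 0.0000, 0.0000, 0.0000, 0.7547, 0.2453, 0.0000]  mean=1.1299  Neff=1.5880  idx=[9, 9, 9, 9, 9, 9, 9, 9, 9, 9, 10, 10]
step 2: w=[0.1000, 0.1000, 0.1000, 0.1000, 0.1000, 0.1000, 0.1000, 0.1000, 0.1000, 0.1000, 0.0000, 0.0000]  mean=0.6000  Neff=10.0000  idx=[0, 1, 2, 3, 3, 4, 5, 6, 7, 8, 8, 9]
step 3: w=[0.0833, 0.0833, 0.0833, 0.0833, 0.0833, 0.0833, 0.0833, 0.0833, 0.0833, 0.0833, 0.0833, 0.0833]  mean=0.6000  Neff=12.0000  idx=[0, 1, 2, 3, 4, 5, 6, 7, 8, 9, 10, 11]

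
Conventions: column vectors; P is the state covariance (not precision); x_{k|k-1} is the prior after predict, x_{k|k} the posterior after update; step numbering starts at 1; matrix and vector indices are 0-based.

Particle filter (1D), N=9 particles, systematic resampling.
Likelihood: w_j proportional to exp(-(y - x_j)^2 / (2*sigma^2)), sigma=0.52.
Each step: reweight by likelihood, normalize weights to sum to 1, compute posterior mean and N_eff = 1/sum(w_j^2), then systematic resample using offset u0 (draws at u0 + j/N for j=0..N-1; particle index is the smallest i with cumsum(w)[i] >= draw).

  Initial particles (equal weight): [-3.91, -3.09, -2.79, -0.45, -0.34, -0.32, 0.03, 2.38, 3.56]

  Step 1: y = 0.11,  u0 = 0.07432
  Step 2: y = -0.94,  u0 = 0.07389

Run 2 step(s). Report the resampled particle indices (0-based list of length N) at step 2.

step 1: w=[0.0000, 0.0000, 0.0000, 0.1901, 0.2334, 0.2411, 0.3354, 0.0000, 0.0000]  mean=-0.2319  Neff=3.8280  idx=[3, 3, 4, 4, 5, 5, 6, 6, 6]
step 2: w=[0.1679, 0.1679, 0.1345, 0.1345, 0.1286, 0.1286, 0.0460, 0.0460, 0.0460]  mean=-0.3208  Neff=7.5750  idx=[0, 1, 1, 2, 3, 4, 5, 5, 8]

resampled_idx = [0, 1, 1, 2, 3, 4, 5, 5, 8]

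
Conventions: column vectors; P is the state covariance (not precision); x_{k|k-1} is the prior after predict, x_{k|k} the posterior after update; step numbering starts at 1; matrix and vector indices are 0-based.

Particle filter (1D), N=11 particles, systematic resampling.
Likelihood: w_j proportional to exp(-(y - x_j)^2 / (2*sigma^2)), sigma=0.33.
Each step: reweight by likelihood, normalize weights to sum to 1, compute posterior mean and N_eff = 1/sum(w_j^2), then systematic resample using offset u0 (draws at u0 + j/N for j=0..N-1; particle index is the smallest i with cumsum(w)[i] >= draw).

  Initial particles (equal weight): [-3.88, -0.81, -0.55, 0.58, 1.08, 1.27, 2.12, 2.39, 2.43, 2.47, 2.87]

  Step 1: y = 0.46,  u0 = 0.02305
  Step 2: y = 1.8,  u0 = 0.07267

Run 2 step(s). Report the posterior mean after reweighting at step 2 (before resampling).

step 1: w=[0.0000, 0.0005, 0.0079, 0.8026, 0.1468, 0.0422, 0.0000, 0.0000, 0.0000, 0.0000, 0.0000]  mean=0.6728  Neff=1.4980  idx=[3, 3, 3, 3, 3, 3, 3, 3, 3, 4, 4]
step 2: w=[0.0055, 0.0055, 0.0055, 0.0055, 0.0055, 0.0055, 0.0055, 0.0055, 0.0055, 0.4751, 0.4751]  mean=1.0551  Neff=2.2136  idx=[9, 9, 9, 9, 9, 10, 10, 10, 10, 10, 10]

post_mean = 1.0551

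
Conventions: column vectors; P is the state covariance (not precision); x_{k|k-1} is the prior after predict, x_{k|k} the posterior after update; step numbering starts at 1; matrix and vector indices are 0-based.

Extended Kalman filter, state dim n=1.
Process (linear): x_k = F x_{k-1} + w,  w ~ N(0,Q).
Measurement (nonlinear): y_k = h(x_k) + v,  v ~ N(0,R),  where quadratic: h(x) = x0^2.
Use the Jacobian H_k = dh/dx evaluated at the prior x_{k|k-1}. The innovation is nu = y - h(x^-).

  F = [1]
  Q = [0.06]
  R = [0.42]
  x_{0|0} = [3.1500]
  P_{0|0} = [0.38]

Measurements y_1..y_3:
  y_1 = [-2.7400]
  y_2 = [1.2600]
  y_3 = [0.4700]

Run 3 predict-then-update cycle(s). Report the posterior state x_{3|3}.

step 1: x^-=[3.1500]  P^-=[0.4400]  H_jac=[6.3000]  S=[17.8836]  K=[0.1550]  nu=[-12.6625]  x^+=[1.1873]  P^+=[0.0103]
step 2: x^-=[1.1873]  P^-=[0.0703]  H_jac=[2.3746]  S=[0.8166]  K=[0.2045]  nu=[-0.1496]  x^+=[1.1567]  P^+=[0.0362]
step 3: x^-=[1.1567]  P^-=[0.0962]  H_jac=[2.3134]  S=[0.9347]  K=[0.2380]  nu=[-0.8679]  x^+=[0.9501]  P^+=[0.0432]

x_post = [0.9501]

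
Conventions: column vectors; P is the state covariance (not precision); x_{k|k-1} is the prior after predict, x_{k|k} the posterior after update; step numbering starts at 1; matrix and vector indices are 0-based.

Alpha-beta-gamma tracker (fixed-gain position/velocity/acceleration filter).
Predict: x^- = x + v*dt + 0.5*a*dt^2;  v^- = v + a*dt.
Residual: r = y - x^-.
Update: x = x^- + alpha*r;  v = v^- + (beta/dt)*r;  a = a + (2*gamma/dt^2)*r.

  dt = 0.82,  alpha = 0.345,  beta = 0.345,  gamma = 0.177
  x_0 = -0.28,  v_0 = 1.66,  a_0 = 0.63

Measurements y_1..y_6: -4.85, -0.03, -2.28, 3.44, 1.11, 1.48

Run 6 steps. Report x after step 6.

step 1: x_pred=1.2930  r=-6.1430  x^+=-0.8263  v^+=-0.4080  a^+=-2.6041
step 2: x_pred=-2.0364  r=2.0064  x^+=-1.3442  v^+=-1.6992  a^+=-1.5478
step 3: x_pred=-3.2579  r=0.9779  x^+=-2.9205  v^+=-2.5570  a^+=-1.0330
step 4: x_pred=-5.3645  r=8.8045  x^+=-2.3270  v^+=0.3003  a^+=3.6024
step 5: x_pred=-0.8696  r=1.9796  x^+=-0.1866  v^+=4.0871  a^+=4.6446
step 6: x_pred=4.7263  r=-3.2463  x^+=3.6063  v^+=6.5298  a^+=2.9355

x_post = 3.6063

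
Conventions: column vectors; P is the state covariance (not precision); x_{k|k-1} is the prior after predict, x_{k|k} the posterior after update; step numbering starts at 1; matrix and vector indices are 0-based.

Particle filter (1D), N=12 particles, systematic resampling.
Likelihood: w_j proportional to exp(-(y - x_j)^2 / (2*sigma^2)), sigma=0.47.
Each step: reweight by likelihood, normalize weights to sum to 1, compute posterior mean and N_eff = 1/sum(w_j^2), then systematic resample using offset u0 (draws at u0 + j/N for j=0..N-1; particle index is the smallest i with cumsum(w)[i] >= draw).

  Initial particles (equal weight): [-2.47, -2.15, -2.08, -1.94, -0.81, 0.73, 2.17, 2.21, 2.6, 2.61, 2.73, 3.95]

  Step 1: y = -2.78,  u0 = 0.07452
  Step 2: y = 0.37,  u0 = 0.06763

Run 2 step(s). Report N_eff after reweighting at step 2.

step 1: w=[0.4612, 0.2335, 0.1891, 0.1161, 0.0001, 0.0000, 0.0000, 0.0000, 0.0000, 0.0000, 0.0000, 0.0000]  mean=-2.2599  Neff=3.1596  idx=[0, 0, 0, 0, 0, 1, 1, 1, 2, 2, 3, 3]
step 2: w=[0.0008, 0.0008, 0.0008, 0.0008, 0.0008, 0.0365, 0.0365, 0.0365, 0.0803, 0.0803, 0.3630, 0.3630]  mean=-1.9875  Neff=3.5660  idx=[6, 8, 9, 10, 10, 10, 10, 11, 11, 11, 11, 11]

N_eff = 3.5660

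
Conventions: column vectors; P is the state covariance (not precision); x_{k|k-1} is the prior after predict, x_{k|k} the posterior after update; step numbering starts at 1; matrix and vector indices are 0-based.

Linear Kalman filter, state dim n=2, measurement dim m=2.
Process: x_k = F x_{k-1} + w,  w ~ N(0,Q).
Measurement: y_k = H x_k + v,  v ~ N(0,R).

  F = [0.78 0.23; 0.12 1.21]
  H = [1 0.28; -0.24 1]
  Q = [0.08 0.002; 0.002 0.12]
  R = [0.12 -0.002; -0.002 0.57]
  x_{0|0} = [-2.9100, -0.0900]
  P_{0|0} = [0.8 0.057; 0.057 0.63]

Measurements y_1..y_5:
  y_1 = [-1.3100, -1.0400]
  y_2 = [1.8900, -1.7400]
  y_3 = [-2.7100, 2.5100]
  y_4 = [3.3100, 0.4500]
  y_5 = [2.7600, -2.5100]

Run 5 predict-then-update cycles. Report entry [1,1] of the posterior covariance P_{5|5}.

P_post[1,1] = 0.2034

step 1: x^-=[-2.2905, -0.4581]  P^-=[0.6205 0.3076; 0.3076 1.0705]  S=[0.9967 0.4357; 0.4357 1.5286]  K=[0.7581 -0.1123; 0.3705 0.5464]  nu=[1.1088, -1.1316]  x^+=[-1.3229, -0.6657]  P^+=[0.1026 -0.0409; -0.0409 0.3009]
step 2: x^-=[-1.1850, -0.9642]  P^-=[0.1437 0.0556; 0.0556 0.5502]  S=[0.3380 0.1694; 0.1694 1.1017]  K=[0.5002 -0.0577; 0.4075 0.4246]  nu=[3.3449, -1.0602]  x^+=[0.5494, -0.0512]  P^+=[0.0652 -0.0183; -0.0183 0.2368]
step 3: x^-=[0.4167, 0.0040]  P^-=[0.1257 0.0563; 0.0563 0.4623]  S=[0.3134 0.1498; 0.1498 1.0126]  K=[0.4723 -0.0441; 0.4097 0.3827]  nu=[-3.1278, 2.6061]  x^+=[-1.1754, -0.2803]  P^+=[0.0600 -0.0117; -0.0117 0.2145]
step 4: x^-=[-0.9813, -0.4802]  P^-=[0.1237 0.0560; 0.0560 0.4315]  S=[0.3089 0.1414; 0.1414 0.9818]  K=[0.4699 -0.0409; 0.4042 0.3676]  nu=[4.4257, 0.6947]  x^+=[1.0700, 1.5640]  P^+=[0.0593 -0.0100; -0.0100 0.2063]
step 5: x^-=[1.1943, 2.0209]  P^-=[0.1234 0.0553; 0.0553 0.4201]  S=[0.3073 0.1375; 0.1375 0.9706]  K=[0.4699 -0.0402; 0.4004 0.3624]  nu=[0.9998, -4.2442]  x^+=[1.8347, 0.8832]  P^+=[0.0592 -0.0096; -0.0096 0.2034]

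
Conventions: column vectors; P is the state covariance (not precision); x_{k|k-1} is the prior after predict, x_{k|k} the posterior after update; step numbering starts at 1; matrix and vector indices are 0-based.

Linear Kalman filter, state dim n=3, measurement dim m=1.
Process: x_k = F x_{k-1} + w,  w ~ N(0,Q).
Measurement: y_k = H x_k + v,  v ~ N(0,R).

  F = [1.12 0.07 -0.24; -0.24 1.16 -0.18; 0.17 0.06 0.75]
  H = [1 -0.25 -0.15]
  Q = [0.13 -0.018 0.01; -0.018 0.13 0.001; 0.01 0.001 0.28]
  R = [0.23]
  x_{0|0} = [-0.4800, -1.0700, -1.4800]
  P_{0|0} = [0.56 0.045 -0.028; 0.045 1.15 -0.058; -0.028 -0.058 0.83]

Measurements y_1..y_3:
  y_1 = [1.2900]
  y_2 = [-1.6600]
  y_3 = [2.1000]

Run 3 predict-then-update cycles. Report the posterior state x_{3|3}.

step 1: x^-=[-0.2573, -0.8596, -1.2558]  P^-=[0.9100 0.0393 -0.0490; 0.0393 1.7333 -0.0896; -0.0490 -0.0896 0.7558]  S=[1.2536]  K=[0.7239; -0.3036; -0.1116]  nu=[1.1440]  x^+=[0.5709, -1.2069, -1.3835]  P^+=[0.2530 0.3148 0.0523; 0.3148 1.6178 -0.1321; 0.0523 -0.1321 0.7401]
step 2: x^-=[0.8869, -1.2880, -1.0130]  P^-=[0.5237 0.5119 -0.0066; 0.5119 2.2298 -0.0636; -0.0066 -0.0636 0.7173]  S=[0.6504]  K=[0.6099; -0.0553; -0.1511]  nu=[-3.0209]  x^+=[-0.9554, -1.1208, -0.5566]  P^+=[0.2817 0.5339 0.0534; 0.5339 2.2279 -0.0690; 0.0534 -0.0690 0.7025]
step 3: x^-=[-1.0149, -0.9707, -0.6471]  P^-=[0.5921 0.8146 0.0288; 0.8146 2.9030 0.0768; 0.0288 0.0768 0.7096]  S=[0.6094]  K=[0.6304; 0.1269; -0.1589]  nu=[2.7752]  x^+=[0.7347, -0.6186, -1.0881]  P^+=[0.3499 0.7658 0.0899; 0.7658 2.8931 0.0891; 0.0899 0.0891 0.6942]

x_post = [0.7347, -0.6186, -1.0881]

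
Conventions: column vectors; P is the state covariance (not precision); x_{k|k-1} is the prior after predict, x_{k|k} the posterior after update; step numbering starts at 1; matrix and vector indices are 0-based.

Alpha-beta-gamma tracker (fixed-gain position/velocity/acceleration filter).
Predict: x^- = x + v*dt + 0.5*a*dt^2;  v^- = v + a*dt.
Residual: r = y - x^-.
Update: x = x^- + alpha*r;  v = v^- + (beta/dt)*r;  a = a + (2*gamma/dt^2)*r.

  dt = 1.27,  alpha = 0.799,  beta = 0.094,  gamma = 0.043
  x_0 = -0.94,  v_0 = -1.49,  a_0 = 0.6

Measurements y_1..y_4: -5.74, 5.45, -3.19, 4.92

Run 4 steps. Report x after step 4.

step 1: x_pred=-2.3484  r=-3.3916  x^+=-5.0583  v^+=-0.9790  a^+=0.4192
step 2: x_pred=-5.9636  r=11.4136  x^+=3.1559  v^+=0.3981  a^+=1.0277
step 3: x_pred=4.4903  r=-7.6803  x^+=-1.6463  v^+=1.1349  a^+=0.6182
step 4: x_pred=0.2936  r=4.6264  x^+=3.9901  v^+=2.2624  a^+=0.8649

x_post = 3.9901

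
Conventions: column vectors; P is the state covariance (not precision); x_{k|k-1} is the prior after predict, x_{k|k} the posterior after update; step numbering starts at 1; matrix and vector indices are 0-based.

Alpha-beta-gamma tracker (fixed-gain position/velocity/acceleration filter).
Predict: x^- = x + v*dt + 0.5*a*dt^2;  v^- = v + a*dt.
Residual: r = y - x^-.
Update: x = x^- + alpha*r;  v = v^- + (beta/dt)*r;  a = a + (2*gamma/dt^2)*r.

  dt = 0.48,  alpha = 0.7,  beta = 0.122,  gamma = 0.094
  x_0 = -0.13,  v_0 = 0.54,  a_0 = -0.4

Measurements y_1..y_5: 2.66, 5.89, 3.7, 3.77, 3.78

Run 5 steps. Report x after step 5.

x_post = 4.6380

step 1: x_pred=0.0831  r=2.5769  x^+=1.8869  v^+=1.0030  a^+=1.7027
step 2: x_pred=2.5645  r=3.3255  x^+=4.8924  v^+=2.6655  a^+=4.4162
step 3: x_pred=6.6805  r=-2.9805  x^+=4.5942  v^+=4.0277  a^+=1.9842
step 4: x_pred=6.7560  r=-2.9860  x^+=4.6658  v^+=4.2211  a^+=-0.4524
step 5: x_pred=6.6398  r=-2.8598  x^+=4.6380  v^+=3.2771  a^+=-2.7859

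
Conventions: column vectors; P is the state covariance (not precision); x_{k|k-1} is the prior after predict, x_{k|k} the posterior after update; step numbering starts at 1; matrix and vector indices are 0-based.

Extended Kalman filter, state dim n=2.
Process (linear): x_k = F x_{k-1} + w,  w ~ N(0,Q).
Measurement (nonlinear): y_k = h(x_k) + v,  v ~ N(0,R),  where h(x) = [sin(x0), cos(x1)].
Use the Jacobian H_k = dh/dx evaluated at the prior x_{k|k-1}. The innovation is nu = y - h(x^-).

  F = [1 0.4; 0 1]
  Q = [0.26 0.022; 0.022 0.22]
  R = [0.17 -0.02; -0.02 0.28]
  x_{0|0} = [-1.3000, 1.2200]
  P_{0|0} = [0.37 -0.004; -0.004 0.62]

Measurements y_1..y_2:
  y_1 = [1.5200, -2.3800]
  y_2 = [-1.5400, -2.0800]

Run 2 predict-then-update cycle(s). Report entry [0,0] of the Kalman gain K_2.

K[0,0] = -0.7842

step 1: x^-=[-0.8120, 1.2200]  P^-=[0.7260 0.2660; 0.2660 0.8400]  H_jac=[0.6880 0.0000; 0.0000 -0.9391]  S=[0.5137 -0.1919; -0.1919 1.0208]  K=[0.9475 -0.0666; 0.0727 -0.7591]  nu=[2.2457, -2.7236]  x^+=[1.4973, 3.4509]  P^+=[0.2360 0.0400; 0.0400 0.2279]
step 2: x^-=[2.8776, 3.4509]  P^-=[0.5645 0.1532; 0.1532 0.4479]  H_jac=[-0.9654 0.0000; 0.0000 0.3044]  S=[0.6961 -0.0650; -0.0650 0.3215]  K=[-0.7842 -0.0135; -0.1762 0.3884]  nu=[-1.8009, -1.1274]  x^+=[4.3051, 3.3302]  P^+=[0.1378 0.0391; 0.0391 0.3689]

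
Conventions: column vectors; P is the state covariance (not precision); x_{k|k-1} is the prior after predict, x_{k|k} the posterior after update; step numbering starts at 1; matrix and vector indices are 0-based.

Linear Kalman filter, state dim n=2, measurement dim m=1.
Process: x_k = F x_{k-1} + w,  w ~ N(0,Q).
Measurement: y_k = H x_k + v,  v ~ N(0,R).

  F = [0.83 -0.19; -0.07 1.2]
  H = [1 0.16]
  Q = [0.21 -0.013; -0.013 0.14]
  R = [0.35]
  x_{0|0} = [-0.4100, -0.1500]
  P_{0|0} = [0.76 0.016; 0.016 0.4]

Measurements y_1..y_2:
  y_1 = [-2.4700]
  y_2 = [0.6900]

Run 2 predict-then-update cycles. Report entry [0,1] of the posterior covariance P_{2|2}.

P_post[0,1] = -0.2461

step 1: x^-=[-0.3118, -0.1513]  P^-=[0.7430 -0.1322; -0.1322 0.7170]  S=[1.0690]  K=[0.6752; -0.0164]  nu=[-2.1340]  x^+=[-1.7527, -0.1164]  P^+=[0.2556 -0.1204; -0.1204 0.7168]
step 2: x^-=[-1.4326, -0.0170]  P^-=[0.4499 -0.3128; -0.3128 1.1936]  S=[0.7304]  K=[0.5475; -0.1668]  nu=[2.1253]  x^+=[-0.2690, -0.3715]  P^+=[0.2310 -0.2461; -0.2461 1.1733]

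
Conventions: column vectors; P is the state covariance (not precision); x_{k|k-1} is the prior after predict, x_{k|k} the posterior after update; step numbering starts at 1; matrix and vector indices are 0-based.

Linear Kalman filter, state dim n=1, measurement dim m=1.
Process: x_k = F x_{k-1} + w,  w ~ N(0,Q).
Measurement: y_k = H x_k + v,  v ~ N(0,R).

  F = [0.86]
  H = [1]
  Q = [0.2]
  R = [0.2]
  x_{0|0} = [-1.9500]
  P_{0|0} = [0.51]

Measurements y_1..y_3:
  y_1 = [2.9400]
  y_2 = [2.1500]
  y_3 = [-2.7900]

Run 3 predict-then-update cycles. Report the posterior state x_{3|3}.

x_post = [-0.9847]

step 1: x^-=[-1.6770]  P^-=[0.5772]  S=[0.7772]  K=[0.7427]  nu=[4.6170]  x^+=[1.7519]  P^+=[0.1485]
step 2: x^-=[1.5066]  P^-=[0.3099]  S=[0.5099]  K=[0.6077]  nu=[0.6434]  x^+=[1.8976]  P^+=[0.1215]
step 3: x^-=[1.6320]  P^-=[0.2899]  S=[0.4899]  K=[0.5917]  nu=[-4.4220]  x^+=[-0.9847]  P^+=[0.1183]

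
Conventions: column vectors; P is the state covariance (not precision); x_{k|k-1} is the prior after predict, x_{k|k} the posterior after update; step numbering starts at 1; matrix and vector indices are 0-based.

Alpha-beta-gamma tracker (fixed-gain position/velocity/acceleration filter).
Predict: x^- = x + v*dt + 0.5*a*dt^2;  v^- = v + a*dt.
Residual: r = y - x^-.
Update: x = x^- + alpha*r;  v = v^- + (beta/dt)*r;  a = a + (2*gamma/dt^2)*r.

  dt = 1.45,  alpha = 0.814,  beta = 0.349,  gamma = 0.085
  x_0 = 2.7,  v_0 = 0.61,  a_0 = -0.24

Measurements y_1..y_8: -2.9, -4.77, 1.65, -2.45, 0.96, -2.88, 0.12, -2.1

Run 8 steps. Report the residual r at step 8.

resid = -2.9867

step 1: x_pred=3.3322  r=-6.2322  x^+=-1.7408  v^+=-1.2380  a^+=-0.7439
step 2: x_pred=-4.3180  r=-0.4520  x^+=-4.6859  v^+=-2.4255  a^+=-0.7805
step 3: x_pred=-9.0233  r=10.6733  x^+=-0.3352  v^+=-0.9882  a^+=0.0825
step 4: x_pred=-1.6813  r=-0.7687  x^+=-2.3070  v^+=-1.0535  a^+=0.0204
step 5: x_pred=-3.8132  r=4.7732  x^+=0.0722  v^+=0.1249  a^+=0.4063
step 6: x_pred=0.6805  r=-3.5605  x^+=-2.2178  v^+=-0.1429  a^+=0.1184
step 7: x_pred=-2.3004  r=2.4204  x^+=-0.3302  v^+=0.6114  a^+=0.3142
step 8: x_pred=0.8867  r=-2.9867  x^+=-1.5445  v^+=0.3481  a^+=0.0727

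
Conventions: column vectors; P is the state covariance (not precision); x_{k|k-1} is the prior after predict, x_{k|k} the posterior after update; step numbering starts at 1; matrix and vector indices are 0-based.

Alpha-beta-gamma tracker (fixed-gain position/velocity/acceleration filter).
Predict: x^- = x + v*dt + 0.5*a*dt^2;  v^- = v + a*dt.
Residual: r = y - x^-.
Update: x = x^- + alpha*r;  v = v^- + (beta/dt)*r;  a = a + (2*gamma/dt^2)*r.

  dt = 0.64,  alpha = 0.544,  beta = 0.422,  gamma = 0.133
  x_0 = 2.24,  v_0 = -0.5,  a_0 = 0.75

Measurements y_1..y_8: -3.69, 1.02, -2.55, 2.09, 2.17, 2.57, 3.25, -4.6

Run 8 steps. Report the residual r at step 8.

step 1: x_pred=2.0736  r=-5.7636  x^+=-1.0618  v^+=-3.8204  a^+=-2.9930
step 2: x_pred=-4.1198  r=5.1398  x^+=-1.3237  v^+=-2.3468  a^+=0.3449
step 3: x_pred=-2.7551  r=0.2051  x^+=-2.6435  v^+=-1.9909  a^+=0.4781
step 4: x_pred=-3.8198  r=5.9098  x^+=-0.6048  v^+=2.2118  a^+=4.3160
step 5: x_pred=1.6946  r=0.4754  x^+=1.9532  v^+=5.2875  a^+=4.6247
step 6: x_pred=6.2844  r=-3.7144  x^+=4.2638  v^+=5.7981  a^+=2.2125
step 7: x_pred=8.4277  r=-5.1777  x^+=5.6110  v^+=3.8001  a^+=-1.1500
step 8: x_pred=7.8076  r=-12.4076  x^+=1.0578  v^+=-5.1171  a^+=-9.2076

resid = -12.4076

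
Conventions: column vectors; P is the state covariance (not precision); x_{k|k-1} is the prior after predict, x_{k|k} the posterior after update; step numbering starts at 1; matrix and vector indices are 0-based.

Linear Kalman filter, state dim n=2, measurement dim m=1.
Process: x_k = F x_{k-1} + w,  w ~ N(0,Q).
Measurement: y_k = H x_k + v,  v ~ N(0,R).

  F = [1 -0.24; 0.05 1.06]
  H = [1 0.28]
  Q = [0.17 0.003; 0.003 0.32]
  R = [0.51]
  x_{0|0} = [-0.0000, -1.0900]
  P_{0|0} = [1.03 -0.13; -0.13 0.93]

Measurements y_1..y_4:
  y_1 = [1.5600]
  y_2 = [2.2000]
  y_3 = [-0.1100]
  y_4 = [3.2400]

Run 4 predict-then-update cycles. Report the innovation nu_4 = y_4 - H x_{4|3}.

step 1: x^-=[0.2616, -1.1554]  P^-=[1.3160 -0.3183; -0.3183 1.3537]  S=[1.7538]  K=[0.6995; 0.0346]  nu=[1.6219]  x^+=[1.3962, -1.0993]  P^+=[0.4578 -0.3608; -0.3608 1.3516]
step 2: x^-=[1.6600, -1.0954]  P^-=[0.8788 -0.6961; -0.6961 1.8016]  S=[1.1403]  K=[0.5998; -0.1681]  nu=[0.8467]  x^+=[2.1678, -1.2377]  P^+=[0.4686 -0.5811; -0.5811 1.7694]
step 3: x^-=[2.4649, -1.2036]  P^-=[1.0195 -1.0327; -1.0327 2.2477]  S=[1.1274]  K=[0.6478; -0.3578]  nu=[-2.2379]  x^+=[1.0152, -0.4028]  P^+=[0.5464 -0.7714; -0.7714 2.1033]
step 4: x^-=[1.1118, -0.3762]  P^-=[1.2078 -1.3132; -1.3132 2.6029]  S=[1.1865]  K=[0.7081; -0.4926]  nu=[2.2335]  x^+=[2.6933, -1.4763]  P^+=[0.6130 -0.8994; -0.8994 2.3150]

innov = [2.2335]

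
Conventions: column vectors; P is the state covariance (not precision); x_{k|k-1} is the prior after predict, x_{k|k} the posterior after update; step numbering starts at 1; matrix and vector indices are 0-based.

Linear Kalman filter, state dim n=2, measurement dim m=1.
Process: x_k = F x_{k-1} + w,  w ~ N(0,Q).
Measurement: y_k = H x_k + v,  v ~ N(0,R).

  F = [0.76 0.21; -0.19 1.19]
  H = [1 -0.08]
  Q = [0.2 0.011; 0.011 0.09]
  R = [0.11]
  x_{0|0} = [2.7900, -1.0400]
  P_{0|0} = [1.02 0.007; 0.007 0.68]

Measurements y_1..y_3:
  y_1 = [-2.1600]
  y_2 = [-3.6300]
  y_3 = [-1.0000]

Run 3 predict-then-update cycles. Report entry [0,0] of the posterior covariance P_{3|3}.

step 1: x^-=[1.9020, -1.7677]  P^-=[0.8214 0.0397; 0.0397 1.0866]  S=[0.9320]  K=[0.8779; -0.0507]  nu=[-4.2034]  x^+=[-1.7883, -1.5547]  P^+=[0.1031 0.0812; 0.0812 1.0842]
step 2: x^-=[-1.6856, -1.5103]  P^-=[0.3333 0.3372; 0.3372 1.5924]  S=[0.3995]  K=[0.7667; 0.5253]  nu=[-2.0653]  x^+=[-3.2689, -2.5951]  P^+=[0.0984 0.1764; 0.1764 1.4821]
step 3: x^-=[-3.0294, -2.4671]  P^-=[0.3785 0.5196; 0.5196 2.1127]  S=[0.4189]  K=[0.8044; 0.8370]  nu=[1.8320]  x^+=[-1.5558, -0.9337]  P^+=[0.1075 0.2376; 0.2376 1.8192]

P_post[0,0] = 0.1075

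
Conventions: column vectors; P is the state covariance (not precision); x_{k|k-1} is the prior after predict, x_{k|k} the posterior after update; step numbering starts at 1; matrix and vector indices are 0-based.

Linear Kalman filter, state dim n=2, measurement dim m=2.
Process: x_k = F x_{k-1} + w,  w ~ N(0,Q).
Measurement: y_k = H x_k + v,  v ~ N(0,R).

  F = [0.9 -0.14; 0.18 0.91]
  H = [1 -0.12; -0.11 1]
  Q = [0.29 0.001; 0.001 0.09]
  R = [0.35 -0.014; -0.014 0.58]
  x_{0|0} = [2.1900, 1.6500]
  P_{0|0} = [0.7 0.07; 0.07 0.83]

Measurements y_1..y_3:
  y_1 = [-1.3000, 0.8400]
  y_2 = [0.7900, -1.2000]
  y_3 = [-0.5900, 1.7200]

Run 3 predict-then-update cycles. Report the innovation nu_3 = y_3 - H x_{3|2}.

innov = [-0.7922, 1.5304]

step 1: x^-=[1.7400, 1.8957]  P^-=[0.8556 0.0642; 0.0642 0.8229]  S=[1.2021 -0.1418; -0.1418 1.3992]  K=[0.7114 0.0507; 0.0405 0.5872]  nu=[-2.8125, -0.8643]  x^+=[-0.3046, 1.2741]  P^+=[0.2540 0.0474; 0.0474 0.3452]
step 2: x^-=[-0.4525, 1.1046]  P^-=[0.4905 0.0358; 0.0358 0.3996]  S=[0.8377 -0.0797; -0.0797 0.9777]  K=[0.5832 0.0289; 0.0241 0.4067]  nu=[1.3751, -2.3544]  x^+=[0.2813, 0.1803]  P^+=[0.2075 0.0314; 0.0314 0.2390]
step 3: x^-=[0.2279, 0.2147]  P^-=[0.4548 0.0291; 0.0291 0.3049]  S=[0.8022 -0.0711; -0.0711 0.8840]  K=[0.5645 0.0218; 0.0211 0.3430]  nu=[-0.7922, 1.5304]  x^+=[-0.1860, 0.7229]  P^+=[0.2005 0.0268; 0.0268 0.2016]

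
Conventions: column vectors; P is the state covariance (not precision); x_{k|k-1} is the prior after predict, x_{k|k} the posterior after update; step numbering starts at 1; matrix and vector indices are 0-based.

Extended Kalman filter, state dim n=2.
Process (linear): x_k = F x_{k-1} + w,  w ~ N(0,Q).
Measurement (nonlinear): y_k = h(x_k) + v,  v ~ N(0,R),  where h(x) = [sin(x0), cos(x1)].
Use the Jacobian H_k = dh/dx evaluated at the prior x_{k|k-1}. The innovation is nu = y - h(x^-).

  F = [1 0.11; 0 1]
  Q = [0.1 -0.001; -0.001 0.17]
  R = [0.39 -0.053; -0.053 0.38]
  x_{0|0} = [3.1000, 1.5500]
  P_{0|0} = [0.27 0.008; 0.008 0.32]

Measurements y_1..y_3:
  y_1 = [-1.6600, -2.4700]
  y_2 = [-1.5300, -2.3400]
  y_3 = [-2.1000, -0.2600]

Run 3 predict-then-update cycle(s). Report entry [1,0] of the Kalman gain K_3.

step 1: x^-=[3.2705, 1.5500]  P^-=[0.3756 0.0422; 0.0422 0.4900]  H_jac=[-0.9917 0.0000; 0.0000 -0.9998]  S=[0.7594 -0.0112; -0.0112 0.8698]  K=[-0.4913 -0.0548; -0.0634 -0.5640]  nu=[-1.5314, -2.4908]  x^+=[4.1595, 3.0520]  P^+=[0.1903 -0.0052; -0.0052 0.2110]
step 2: x^-=[4.4952, 3.0520]  P^-=[0.2917 0.0170; 0.0170 0.3810]  H_jac=[-0.2155 0.0000; 0.0000 -0.0895]  S=[0.4035 -0.0527; -0.0527 0.3830]  K=[-0.1591 -0.0259; -0.0211 -0.0919]  nu=[-0.5535, -1.3440]  x^+=[4.6180, 3.1872]  P^+=[0.2817 0.0155; 0.0155 0.3778]
step 3: x^-=[4.9686, 3.1872]  P^-=[0.3896 0.0561; 0.0561 0.5478]  H_jac=[0.2534 0.0000; 0.0000 0.0456]  S=[0.4150 -0.0524; -0.0524 0.3811]  K=[0.2430 0.0401; 0.0433 0.0714]  nu=[-1.1326, 0.7390]  x^+=[4.7230, 3.1909]  P^+=[0.3655 0.0516; 0.0516 0.5454]

K[1,0] = 0.0433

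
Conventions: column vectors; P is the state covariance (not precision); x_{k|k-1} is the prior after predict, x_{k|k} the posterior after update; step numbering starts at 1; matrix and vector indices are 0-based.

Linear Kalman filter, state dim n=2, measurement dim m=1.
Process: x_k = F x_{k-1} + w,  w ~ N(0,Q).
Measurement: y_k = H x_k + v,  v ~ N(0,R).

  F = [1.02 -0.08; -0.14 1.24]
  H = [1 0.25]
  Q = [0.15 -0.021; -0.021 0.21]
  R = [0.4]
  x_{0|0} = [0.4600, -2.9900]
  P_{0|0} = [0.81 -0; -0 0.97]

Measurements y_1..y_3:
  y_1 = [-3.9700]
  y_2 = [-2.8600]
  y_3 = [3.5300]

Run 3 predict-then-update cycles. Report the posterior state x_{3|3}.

x_post = [1.8287, -6.4181]

step 1: x^-=[0.7084, -3.7720]  P^-=[0.9989 -0.2329; -0.2329 1.7173]  S=[1.3898]  K=[0.6769; 0.1413]  nu=[-3.7354]  x^+=[-1.8199, -4.3000]  P^+=[0.3622 -0.3659; -0.3659 1.6896]
step 2: x^-=[-1.5123, -5.0772]  P^-=[0.5974 -0.7072; -0.7072 2.9420]  S=[0.8277]  K=[0.5081; 0.0342]  nu=[-0.0784]  x^+=[-1.5522, -5.0799]  P^+=[0.3836 -0.7216; -0.7216 2.9411]
step 3: x^-=[-1.1768, -6.0817]  P^-=[0.6857 -1.2883; -1.2883 4.9902]  S=[0.7535]  K=[0.4826; -0.0540]  nu=[6.2272]  x^+=[1.8287, -6.4181]  P^+=[0.5102 -1.2686; -1.2686 4.9880]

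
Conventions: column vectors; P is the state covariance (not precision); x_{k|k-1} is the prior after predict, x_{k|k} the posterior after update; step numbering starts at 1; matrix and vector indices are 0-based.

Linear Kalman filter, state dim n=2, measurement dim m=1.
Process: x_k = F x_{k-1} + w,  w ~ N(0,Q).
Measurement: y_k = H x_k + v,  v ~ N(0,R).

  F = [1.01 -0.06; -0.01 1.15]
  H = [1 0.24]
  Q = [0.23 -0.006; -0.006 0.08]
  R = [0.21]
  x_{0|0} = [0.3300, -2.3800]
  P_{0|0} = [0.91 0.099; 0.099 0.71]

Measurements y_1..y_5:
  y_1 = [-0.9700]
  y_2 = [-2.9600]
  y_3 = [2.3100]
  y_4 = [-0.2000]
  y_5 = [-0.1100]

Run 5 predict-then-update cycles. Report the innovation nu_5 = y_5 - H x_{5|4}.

step 1: x^-=[0.4761, -2.7403]  P^-=[1.1488 0.0509; 0.0509 1.0168]  S=[1.4418]  K=[0.8053; 0.2045]  nu=[-0.7884]  x^+=[-0.1588, -2.9016]  P^+=[0.2139 -0.1866; -0.1866 0.9565]
step 2: x^-=[0.0137, -3.3352]  P^-=[0.4742 -0.2910; -0.2910 1.3493]  S=[0.6223]  K=[0.6499; 0.0527]  nu=[-2.1733]  x^+=[-1.3986, -3.4498]  P^+=[0.2114 -0.3123; -0.3123 1.3475]
step 3: x^-=[-1.2056, -3.9533]  P^-=[0.4884 -0.4641; -0.4641 1.8693]  S=[0.5833]  K=[0.6463; -0.0265]  nu=[4.4644]  x^+=[1.6799, -4.0715]  P^+=[0.2447 -0.4541; -0.4541 1.8689]
step 4: x^-=[1.9410, -4.6990]  P^-=[0.5414 -0.6651; -0.6651 2.5621]  S=[0.5797]  K=[0.6585; -0.0866]  nu=[-1.0132]  x^+=[1.2737, -4.6112]  P^+=[0.2900 -0.6320; -0.6320 2.5577]
step 5: x^-=[1.5631, -5.3156]  P^-=[0.6116 -0.9199; -0.9199 3.4772]  S=[0.5804]  K=[0.6735; -0.1471]  nu=[-0.3974]  x^+=[1.2955, -5.2571]  P^+=[0.3484 -0.8624; -0.8624 3.4646]

innov = [-0.3974]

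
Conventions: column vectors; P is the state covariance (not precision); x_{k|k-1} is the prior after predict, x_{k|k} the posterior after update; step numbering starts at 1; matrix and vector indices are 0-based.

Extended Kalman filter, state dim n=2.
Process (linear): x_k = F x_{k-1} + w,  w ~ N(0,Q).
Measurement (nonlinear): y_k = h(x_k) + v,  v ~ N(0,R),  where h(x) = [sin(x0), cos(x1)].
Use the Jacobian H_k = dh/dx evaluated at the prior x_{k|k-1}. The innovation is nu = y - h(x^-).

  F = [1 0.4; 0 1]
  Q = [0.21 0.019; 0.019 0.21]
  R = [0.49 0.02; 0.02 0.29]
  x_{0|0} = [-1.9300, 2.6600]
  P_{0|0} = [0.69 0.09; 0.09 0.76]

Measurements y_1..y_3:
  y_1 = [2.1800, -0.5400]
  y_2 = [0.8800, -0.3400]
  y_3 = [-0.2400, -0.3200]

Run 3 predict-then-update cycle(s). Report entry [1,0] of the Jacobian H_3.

H_jac[1,0] = 0.0000

step 1: x^-=[-0.8660, 2.6600]  P^-=[1.0936 0.4130; 0.4130 0.9700]  H_jac=[0.6479 0.0000; 0.0000 -0.4632]  S=[0.9490 -0.1039; -0.1039 0.4981]  K=[0.7210 -0.2336; 0.1874 -0.8629]  nu=[2.9417, 0.3463]  x^+=[1.1741, 2.9126]  P^+=[0.5381 0.1151; 0.1151 0.5322]
step 2: x^-=[2.3391, 2.9126]  P^-=[0.9253 0.3470; 0.3470 0.7422]  H_jac=[-0.6949 0.0000; 0.0000 -0.2270]  S=[0.9369 0.0747; 0.0747 0.3282]  K=[-0.6796 -0.0852; -0.2204 -0.4630]  nu=[0.1609, 0.6339]  x^+=[2.1757, 2.5836]  P^+=[0.4816 0.1688; 0.1688 0.6110]
step 3: x^-=[3.2092, 2.5836]  P^-=[0.9244 0.4322; 0.4322 0.8210]  H_jac=[-0.9977 0.0000; 0.0000 -0.5295]  S=[1.4102 0.2483; 0.2483 0.5201]  K=[-0.6295 -0.1394; -0.1732 -0.7530]  nu=[-0.1725, 0.5283]  x^+=[3.2441, 2.2156]  P^+=[0.3119 0.1001; 0.1001 0.4190]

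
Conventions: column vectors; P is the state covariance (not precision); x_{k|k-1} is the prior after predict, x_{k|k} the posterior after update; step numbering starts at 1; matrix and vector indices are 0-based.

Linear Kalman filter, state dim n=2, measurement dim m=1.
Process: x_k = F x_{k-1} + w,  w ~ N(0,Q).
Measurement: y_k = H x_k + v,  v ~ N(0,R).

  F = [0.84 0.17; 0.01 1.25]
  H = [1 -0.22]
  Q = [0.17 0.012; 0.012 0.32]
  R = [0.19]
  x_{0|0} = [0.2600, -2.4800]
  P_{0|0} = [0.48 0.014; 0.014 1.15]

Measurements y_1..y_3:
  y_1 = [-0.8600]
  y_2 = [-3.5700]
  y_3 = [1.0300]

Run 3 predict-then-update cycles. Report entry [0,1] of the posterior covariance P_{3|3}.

step 1: x^-=[-0.2032, -3.0974]  P^-=[0.5459 0.2751; 0.2751 2.1173]  S=[0.7173]  K=[0.6767; -0.2658]  nu=[-1.3382]  x^+=[-1.1087, -2.7417]  P^+=[0.2175 0.4041; 0.4041 2.0666]
step 2: x^-=[-1.3974, -3.4382]  P^-=[0.4986 0.8780; 0.8780 3.5592]  S=[0.4745]  K=[0.6437; 0.2002]  nu=[-2.9290]  x^+=[-3.2827, -4.0246]  P^+=[0.3020 0.8169; 0.8169 3.5402]
step 3: x^-=[-3.4416, -5.0636]  P^-=[0.7187 1.6259; 1.6259 5.8719]  S=[0.4775]  K=[0.7560; 0.6997]  nu=[3.3576]  x^+=[-0.9032, -2.7143]  P^+=[0.4458 1.3733; 1.3733 5.6382]

P_post[0,1] = 1.3733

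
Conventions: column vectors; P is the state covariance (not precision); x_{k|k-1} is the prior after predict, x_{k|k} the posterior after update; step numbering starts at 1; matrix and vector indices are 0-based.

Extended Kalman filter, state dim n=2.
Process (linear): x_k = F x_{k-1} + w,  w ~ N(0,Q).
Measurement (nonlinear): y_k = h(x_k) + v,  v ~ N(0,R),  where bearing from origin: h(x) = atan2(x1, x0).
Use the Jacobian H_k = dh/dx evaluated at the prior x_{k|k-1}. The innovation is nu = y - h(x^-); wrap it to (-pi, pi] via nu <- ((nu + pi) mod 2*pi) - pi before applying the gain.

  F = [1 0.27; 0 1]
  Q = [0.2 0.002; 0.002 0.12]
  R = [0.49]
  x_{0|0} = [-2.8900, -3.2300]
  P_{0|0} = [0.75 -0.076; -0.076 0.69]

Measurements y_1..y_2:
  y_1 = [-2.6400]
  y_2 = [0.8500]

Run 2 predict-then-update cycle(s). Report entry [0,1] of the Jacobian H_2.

H_jac[0,1] = -0.1462

step 1: x^-=[-3.7621, -3.2300]  P^-=[0.9593 0.1123; 0.1123 0.8100]  H_jac=[0.1314 -0.1530]  S=[0.5210]  K=[0.2089; -0.2096]  nu=[-0.2079]  x^+=[-3.8055, -3.1864]  P^+=[0.9365 0.1351; 0.1351 0.7871]
step 2: x^-=[-4.6659, -3.1864]  P^-=[1.2669 0.3496; 0.3496 0.9071]  H_jac=[0.0998 -0.1462]  S=[0.5118]  K=[0.1472; -0.1909]  nu=[-2.8908]  x^+=[-5.0915, -2.6347]  P^+=[1.2558 0.3640; 0.3640 0.8885]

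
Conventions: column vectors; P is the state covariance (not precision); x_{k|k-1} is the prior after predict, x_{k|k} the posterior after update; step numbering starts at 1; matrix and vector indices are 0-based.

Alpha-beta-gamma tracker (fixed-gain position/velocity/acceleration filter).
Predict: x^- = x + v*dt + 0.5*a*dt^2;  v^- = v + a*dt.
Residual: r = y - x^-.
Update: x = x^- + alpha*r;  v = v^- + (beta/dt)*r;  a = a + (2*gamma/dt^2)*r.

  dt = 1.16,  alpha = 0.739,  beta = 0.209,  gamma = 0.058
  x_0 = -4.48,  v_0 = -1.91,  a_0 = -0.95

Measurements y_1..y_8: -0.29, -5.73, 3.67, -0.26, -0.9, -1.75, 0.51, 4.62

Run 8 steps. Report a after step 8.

step 1: x_pred=-7.3348  r=7.0448  x^+=-2.1287  v^+=-1.7427  a^+=-0.3427
step 2: x_pred=-4.3808  r=-1.3492  x^+=-5.3779  v^+=-2.3833  a^+=-0.4590
step 3: x_pred=-8.4514  r=12.1214  x^+=0.5063  v^+=-0.7318  a^+=0.5859
step 4: x_pred=0.0516  r=-0.3116  x^+=-0.1787  v^+=-0.1083  a^+=0.5591
step 5: x_pred=0.0719  r=-0.9719  x^+=-0.6463  v^+=0.3651  a^+=0.4753
step 6: x_pred=0.0970  r=-1.8470  x^+=-1.2679  v^+=0.5837  a^+=0.3161
step 7: x_pred=-0.3782  r=0.8882  x^+=0.2782  v^+=1.1104  a^+=0.3926
step 8: x_pred=1.8304  r=2.7896  x^+=3.8919  v^+=2.0685  a^+=0.6331

a_post = 0.6331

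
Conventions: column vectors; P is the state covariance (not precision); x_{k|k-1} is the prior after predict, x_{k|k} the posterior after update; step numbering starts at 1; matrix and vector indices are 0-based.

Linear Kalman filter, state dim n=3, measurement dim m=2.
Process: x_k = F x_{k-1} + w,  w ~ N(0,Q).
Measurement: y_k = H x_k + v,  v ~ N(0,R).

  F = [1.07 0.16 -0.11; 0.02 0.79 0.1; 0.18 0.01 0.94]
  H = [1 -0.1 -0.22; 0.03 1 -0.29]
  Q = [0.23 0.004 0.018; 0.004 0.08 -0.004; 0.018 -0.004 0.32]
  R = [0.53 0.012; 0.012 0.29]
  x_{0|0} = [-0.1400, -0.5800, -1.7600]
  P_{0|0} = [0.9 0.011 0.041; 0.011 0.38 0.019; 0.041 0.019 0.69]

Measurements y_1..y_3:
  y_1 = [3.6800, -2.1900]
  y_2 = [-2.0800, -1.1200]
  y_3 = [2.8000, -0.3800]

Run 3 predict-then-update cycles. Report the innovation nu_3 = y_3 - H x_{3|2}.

innov = [2.9746, 0.5804]

step 1: x^-=[-0.0490, -0.6370, -1.6854]  P^-=[1.2719 0.0760 0.1643; 0.0760 0.3279 0.0843; 0.1643 0.0843 0.9732]  S=[1.7685 0.0904; 0.0904 0.6537]  K=[0.6942 0.0058; -0.0100 0.4691; -0.0180 -0.2927]  nu=[3.2945, -2.0403]  x^+=[2.2262, -1.6272, -1.1474]  P^+=[0.4190 0.0571 0.2058; 0.0571 0.1847 0.1743; 0.2058 0.1743 0.9156]
step 2: x^-=[2.2479, -1.3557, -0.6941]  P^-=[0.6905 0.0839 0.2355; 0.0839 0.2348 0.2303; 0.2355 0.2303 1.2158]  S=[1.1714 0.0566; 0.0566 0.4950]  K=[0.5375 0.0119; -0.0083 0.3454; -0.0359 -0.2286]  nu=[-4.6162, -0.0330]  x^+=[-0.2335, -1.3286, -0.5209]  P^+=[0.3513 0.0766 0.2664; 0.0766 0.1760 0.2696; 0.2664 0.2696 1.1875]
step 3: x^-=[-0.4052, -1.1063, -0.5450]  P^-=[0.6051 0.0945 0.2692; 0.0945 0.2479 0.3315; 0.2692 0.3315 1.4762]  S=[1.0863 0.0506; 0.0506 0.4713]  K=[0.4929 0.0205; -0.0183 0.3300; -0.0733 -0.1799]  nu=[2.9746, 0.5804]  x^+=[1.0728, -0.9693, -0.8675]  P^+=[0.3400 0.0929 0.3147; 0.0929 0.1968 0.3591; 0.3147 0.3591 1.4537]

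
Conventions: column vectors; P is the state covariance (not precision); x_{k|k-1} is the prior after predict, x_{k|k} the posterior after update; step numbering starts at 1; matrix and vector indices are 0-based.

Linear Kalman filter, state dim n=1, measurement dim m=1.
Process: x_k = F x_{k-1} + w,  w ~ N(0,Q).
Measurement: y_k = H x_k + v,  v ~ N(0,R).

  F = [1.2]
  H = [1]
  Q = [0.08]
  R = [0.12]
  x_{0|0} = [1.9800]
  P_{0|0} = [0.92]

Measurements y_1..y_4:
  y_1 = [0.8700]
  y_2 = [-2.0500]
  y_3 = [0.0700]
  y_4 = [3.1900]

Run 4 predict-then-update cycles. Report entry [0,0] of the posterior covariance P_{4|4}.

step 1: x^-=[2.3760]  P^-=[1.4048]  S=[1.5248]  K=[0.9213]  nu=[-1.5060]  x^+=[0.9885]  P^+=[0.1106]
step 2: x^-=[1.1862]  P^-=[0.2392]  S=[0.3592]  K=[0.6659]  nu=[-3.2362]  x^+=[-0.9689]  P^+=[0.0799]
step 3: x^-=[-1.1626]  P^-=[0.1951]  S=[0.3151]  K=[0.6191]  nu=[1.2326]  x^+=[-0.3995]  P^+=[0.0743]
step 4: x^-=[-0.4794]  P^-=[0.1870]  S=[0.3070]  K=[0.6091]  nu=[3.6694]  x^+=[1.7557]  P^+=[0.0731]

P_post[0,0] = 0.0731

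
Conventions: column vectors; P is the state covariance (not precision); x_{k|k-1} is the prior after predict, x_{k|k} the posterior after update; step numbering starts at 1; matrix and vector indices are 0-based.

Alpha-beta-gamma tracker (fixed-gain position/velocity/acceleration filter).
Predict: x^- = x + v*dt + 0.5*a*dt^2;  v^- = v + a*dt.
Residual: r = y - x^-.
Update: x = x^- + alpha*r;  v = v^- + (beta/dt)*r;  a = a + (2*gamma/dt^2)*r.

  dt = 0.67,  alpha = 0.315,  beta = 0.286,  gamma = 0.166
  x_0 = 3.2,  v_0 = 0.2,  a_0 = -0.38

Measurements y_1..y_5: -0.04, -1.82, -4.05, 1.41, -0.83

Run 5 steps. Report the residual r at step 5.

resid = 8.4840

step 1: x_pred=3.2487  r=-3.2887  x^+=2.2128  v^+=-1.4584  a^+=-2.8123
step 2: x_pred=0.6044  r=-2.4244  x^+=-0.1593  v^+=-4.3776  a^+=-4.6053
step 3: x_pred=-4.1259  r=0.0759  x^+=-4.1020  v^+=-7.4307  a^+=-4.5492
step 4: x_pred=-10.1017  r=11.5117  x^+=-6.4755  v^+=-5.5647  a^+=3.9647
step 5: x_pred=-9.3140  r=8.4840  x^+=-6.6415  v^+=0.7131  a^+=10.2393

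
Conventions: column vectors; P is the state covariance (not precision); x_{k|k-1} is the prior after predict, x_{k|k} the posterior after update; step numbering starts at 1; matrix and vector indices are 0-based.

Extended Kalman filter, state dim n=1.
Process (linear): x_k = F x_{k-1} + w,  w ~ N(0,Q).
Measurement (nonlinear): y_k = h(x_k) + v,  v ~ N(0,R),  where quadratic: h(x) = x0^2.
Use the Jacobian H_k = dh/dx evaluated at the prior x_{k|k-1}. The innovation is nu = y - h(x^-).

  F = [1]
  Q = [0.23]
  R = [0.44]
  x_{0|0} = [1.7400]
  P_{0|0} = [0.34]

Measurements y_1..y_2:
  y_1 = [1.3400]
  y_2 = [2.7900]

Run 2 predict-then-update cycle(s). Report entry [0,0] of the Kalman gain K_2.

step 1: x^-=[1.7400]  P^-=[0.5700]  H_jac=[3.4800]  S=[7.3429]  K=[0.2701]  nu=[-1.6876]  x^+=[1.2841]  P^+=[0.0342]
step 2: x^-=[1.2841]  P^-=[0.2642]  H_jac=[2.5682]  S=[2.1823]  K=[0.3109]  nu=[1.1410]  x^+=[1.6388]  P^+=[0.0533]

K[0,0] = 0.3109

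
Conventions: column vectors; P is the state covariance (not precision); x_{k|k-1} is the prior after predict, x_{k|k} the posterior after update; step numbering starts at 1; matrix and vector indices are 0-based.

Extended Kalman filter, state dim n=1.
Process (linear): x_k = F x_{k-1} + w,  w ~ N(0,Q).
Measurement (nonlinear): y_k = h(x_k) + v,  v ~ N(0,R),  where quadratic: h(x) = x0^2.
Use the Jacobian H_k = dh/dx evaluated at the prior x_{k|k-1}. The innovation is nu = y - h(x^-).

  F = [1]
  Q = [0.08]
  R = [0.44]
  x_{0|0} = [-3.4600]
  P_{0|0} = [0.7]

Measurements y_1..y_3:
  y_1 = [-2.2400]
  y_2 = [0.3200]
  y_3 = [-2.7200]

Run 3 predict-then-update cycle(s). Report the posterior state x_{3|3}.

step 1: x^-=[-3.4600]  P^-=[0.7800]  H_jac=[-6.9200]  S=[37.7914]  K=[-0.1428]  nu=[-14.2116]  x^+=[-1.4302]  P^+=[0.0091]
step 2: x^-=[-1.4302]  P^-=[0.0891]  H_jac=[-2.8604]  S=[1.1689]  K=[-0.2180]  nu=[-1.7255]  x^+=[-1.0541]  P^+=[0.0335]
step 3: x^-=[-1.0541]  P^-=[0.1135]  H_jac=[-2.1081]  S=[0.9446]  K=[-0.2534]  nu=[-3.8310]  x^+=[-0.0833]  P^+=[0.0529]

x_post = [-0.0833]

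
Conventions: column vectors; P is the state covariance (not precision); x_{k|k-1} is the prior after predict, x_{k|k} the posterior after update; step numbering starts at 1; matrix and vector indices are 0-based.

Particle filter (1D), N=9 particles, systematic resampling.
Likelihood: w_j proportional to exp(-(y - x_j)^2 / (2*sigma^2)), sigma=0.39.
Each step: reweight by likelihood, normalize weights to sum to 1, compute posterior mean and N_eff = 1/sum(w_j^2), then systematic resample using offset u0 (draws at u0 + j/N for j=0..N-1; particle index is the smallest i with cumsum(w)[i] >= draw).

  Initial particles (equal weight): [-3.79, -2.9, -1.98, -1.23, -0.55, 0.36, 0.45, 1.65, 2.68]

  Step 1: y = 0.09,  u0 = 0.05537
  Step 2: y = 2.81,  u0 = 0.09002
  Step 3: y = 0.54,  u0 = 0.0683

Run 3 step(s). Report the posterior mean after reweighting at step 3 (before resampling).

post_mean = 0.4312

step 1: w=[0.0000, 0.0000, 0.0000, 0.0019, 0.1527, 0.4619, 0.3833, 0.0002, 0.0000]  mean=0.2528  Neff=2.6070  idx=[4, 5, 5, 5, 5, 5, 6, 6, 6]
step 2: w=[0.0000, 0.0573, 0.0573, 0.0573, 0.0573, 0.0573, 0.2378, 0.2378, 0.2378]  mean=0.4242  Neff=5.3736  idx=[2, 4, 6, 6, 7, 7, 7, 8, 8]
step 3: w=[0.1044, 0.1044, 0.1130, 0.1130, 0.1130, 0.1130, 0.1130, 0.1130, 0.1130]  mean=0.4312  Neff=8.9905  idx=[0, 1, 2, 3, 4, 5, 6, 7, 8]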